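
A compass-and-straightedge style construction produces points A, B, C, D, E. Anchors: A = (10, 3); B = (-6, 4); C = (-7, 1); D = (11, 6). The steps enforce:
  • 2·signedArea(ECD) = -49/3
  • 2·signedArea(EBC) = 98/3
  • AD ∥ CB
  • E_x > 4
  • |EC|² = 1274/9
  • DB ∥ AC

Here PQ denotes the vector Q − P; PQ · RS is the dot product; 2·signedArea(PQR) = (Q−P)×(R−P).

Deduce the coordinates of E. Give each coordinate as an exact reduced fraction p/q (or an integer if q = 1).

1. E_x = 14/3  [2·signedArea(ECD) = -49/3 ∩ 2·signedArea(EBC) = 98/3]
2. E_y = 10/3  [2·signedArea(ECD) = -49/3 ∩ 2·signedArea(EBC) = 98/3]
   → E = (14/3, 10/3)

E = (14/3, 10/3)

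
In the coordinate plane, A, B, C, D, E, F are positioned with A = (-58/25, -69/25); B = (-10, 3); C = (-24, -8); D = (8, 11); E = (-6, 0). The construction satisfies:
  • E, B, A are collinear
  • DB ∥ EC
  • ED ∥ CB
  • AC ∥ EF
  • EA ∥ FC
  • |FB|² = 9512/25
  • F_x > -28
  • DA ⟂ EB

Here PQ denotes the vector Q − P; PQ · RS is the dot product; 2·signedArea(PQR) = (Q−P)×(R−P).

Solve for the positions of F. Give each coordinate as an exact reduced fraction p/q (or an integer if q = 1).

1. F_x = -692/25  [EA ∥ FC ∩ AC ∥ EF]
2. F_y = -131/25  [EA ∥ FC ∩ AC ∥ EF]
   → F = (-692/25, -131/25)

F = (-692/25, -131/25)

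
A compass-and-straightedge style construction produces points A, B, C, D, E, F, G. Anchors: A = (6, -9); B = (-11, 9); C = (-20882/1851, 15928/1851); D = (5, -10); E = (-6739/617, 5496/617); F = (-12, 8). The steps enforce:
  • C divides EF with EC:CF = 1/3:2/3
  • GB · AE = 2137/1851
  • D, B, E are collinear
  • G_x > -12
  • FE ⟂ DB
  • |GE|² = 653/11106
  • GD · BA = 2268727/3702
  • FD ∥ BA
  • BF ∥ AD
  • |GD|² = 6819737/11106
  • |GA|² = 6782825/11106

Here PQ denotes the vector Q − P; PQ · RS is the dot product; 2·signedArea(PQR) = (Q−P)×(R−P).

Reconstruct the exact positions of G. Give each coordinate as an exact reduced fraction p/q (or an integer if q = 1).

G = (-41243/3702, 32587/3702)

1. G_x = -41243/3702  [GB · AE = 2137/1851 ∩ GD · BA = 2268727/3702]
2. G_y = 32587/3702  [GB · AE = 2137/1851 ∩ GD · BA = 2268727/3702]
   → G = (-41243/3702, 32587/3702)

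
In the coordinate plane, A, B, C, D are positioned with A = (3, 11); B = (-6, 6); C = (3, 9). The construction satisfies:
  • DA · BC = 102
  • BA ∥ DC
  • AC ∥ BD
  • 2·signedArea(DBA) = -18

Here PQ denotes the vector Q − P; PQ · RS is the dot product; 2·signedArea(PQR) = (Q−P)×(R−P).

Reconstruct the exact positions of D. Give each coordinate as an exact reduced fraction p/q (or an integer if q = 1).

D = (-6, 4)

1. D_x = -6  [BA ∥ DC ∩ AC ∥ BD]
2. D_y = 4  [BA ∥ DC ∩ AC ∥ BD]
   → D = (-6, 4)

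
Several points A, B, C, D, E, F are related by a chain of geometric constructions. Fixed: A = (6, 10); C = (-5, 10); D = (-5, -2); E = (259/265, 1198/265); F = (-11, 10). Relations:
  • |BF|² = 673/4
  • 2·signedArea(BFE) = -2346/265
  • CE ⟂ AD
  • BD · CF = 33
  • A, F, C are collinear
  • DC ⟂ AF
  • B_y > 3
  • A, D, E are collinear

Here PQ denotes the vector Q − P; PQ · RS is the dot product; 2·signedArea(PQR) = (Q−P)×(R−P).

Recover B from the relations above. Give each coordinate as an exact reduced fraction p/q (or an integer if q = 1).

1. B_x = 1/2  [2·signedArea(BFE) = -2346/265 ∩ BD · CF = 33]
2. B_y = 4  [2·signedArea(BFE) = -2346/265 ∩ BD · CF = 33]
   → B = (1/2, 4)

B = (1/2, 4)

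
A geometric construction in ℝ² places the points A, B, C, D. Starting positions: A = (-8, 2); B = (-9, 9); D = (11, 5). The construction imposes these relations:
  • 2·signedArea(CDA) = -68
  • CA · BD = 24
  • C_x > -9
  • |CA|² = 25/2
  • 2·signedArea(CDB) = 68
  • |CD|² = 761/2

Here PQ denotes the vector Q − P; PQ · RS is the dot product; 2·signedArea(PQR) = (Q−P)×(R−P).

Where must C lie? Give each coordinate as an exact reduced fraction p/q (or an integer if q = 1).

1. C_x = -17/2  [2·signedArea(CDA) = -68 ∩ 2·signedArea(CDB) = 68]
2. C_y = 11/2  [2·signedArea(CDA) = -68 ∩ 2·signedArea(CDB) = 68]
   → C = (-17/2, 11/2)

C = (-17/2, 11/2)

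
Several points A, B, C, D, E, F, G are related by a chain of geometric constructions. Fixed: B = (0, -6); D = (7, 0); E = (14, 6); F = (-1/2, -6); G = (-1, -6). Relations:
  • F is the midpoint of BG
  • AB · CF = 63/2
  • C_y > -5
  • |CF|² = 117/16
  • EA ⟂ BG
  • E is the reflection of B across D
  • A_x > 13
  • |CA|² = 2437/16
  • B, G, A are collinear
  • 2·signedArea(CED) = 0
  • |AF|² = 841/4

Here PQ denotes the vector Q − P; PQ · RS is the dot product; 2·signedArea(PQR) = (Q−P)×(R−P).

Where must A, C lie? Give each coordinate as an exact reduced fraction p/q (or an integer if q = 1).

1. A_x = 14  [B, G, A are collinear ∩ EA ⟂ BG]
2. A_y = -6  [B, G, A are collinear ∩ EA ⟂ BG]
   → A = (14, -6)
3. C_x = 7/4  [2·signedArea(CED) = 0 ∩ AB · CF = 63/2]
4. C_y = -9/2  [2·signedArea(CED) = 0 ∩ AB · CF = 63/2]
   → C = (7/4, -9/2)

A = (14, -6)
C = (7/4, -9/2)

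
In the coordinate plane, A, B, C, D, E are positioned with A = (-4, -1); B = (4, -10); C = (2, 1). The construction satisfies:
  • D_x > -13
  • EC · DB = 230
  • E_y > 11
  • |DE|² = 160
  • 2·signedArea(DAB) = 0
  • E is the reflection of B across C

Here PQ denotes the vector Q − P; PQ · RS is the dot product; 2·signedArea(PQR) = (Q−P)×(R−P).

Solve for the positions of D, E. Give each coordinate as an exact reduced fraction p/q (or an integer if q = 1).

D = (-12, 8)
E = (0, 12)

1. E_x = 0  [E is the reflection of B across C]
2. E_y = 12  [E is the reflection of B across C]
   → E = (0, 12)
3. D_x = -12  [2·signedArea(DAB) = 0 ∩ EC · DB = 230]
4. D_y = 8  [2·signedArea(DAB) = 0 ∩ EC · DB = 230]
   → D = (-12, 8)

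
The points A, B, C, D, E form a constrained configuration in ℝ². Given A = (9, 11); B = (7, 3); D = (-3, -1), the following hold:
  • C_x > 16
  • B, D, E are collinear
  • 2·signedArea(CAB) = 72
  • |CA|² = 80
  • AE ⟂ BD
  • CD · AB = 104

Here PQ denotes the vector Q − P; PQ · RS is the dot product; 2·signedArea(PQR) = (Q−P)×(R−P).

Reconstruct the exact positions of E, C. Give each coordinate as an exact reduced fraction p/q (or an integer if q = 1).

C = (17, 7)
E = (333/29, 139/29)

1. E_x = 333/29  [B, D, E are collinear ∩ AE ⟂ BD]
2. E_y = 139/29  [B, D, E are collinear ∩ AE ⟂ BD]
   → E = (333/29, 139/29)
3. C_x = 17  [CD · AB = 104 ∩ 2·signedArea(CAB) = 72]
4. C_y = 7  [CD · AB = 104 ∩ 2·signedArea(CAB) = 72]
   → C = (17, 7)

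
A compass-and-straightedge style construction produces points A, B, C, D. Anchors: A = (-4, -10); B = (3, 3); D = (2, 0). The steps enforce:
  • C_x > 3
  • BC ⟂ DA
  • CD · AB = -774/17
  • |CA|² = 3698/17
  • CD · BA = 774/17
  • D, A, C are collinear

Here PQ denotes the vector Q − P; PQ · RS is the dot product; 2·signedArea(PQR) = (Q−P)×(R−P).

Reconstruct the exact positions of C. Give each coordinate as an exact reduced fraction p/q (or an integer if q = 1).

C = (61/17, 45/17)

1. C_x = 61/17  [D, A, C are collinear ∩ BC ⟂ DA]
2. C_y = 45/17  [D, A, C are collinear ∩ BC ⟂ DA]
   → C = (61/17, 45/17)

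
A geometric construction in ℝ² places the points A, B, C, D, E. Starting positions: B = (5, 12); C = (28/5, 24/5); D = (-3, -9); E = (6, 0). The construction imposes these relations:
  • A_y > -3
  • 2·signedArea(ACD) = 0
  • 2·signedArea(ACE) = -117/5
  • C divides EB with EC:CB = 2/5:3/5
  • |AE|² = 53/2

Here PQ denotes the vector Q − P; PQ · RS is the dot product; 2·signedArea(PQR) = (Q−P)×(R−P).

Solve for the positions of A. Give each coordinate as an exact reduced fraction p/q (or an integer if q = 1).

1. A_x = 13/10  [2·signedArea(ACD) = 0 ∩ 2·signedArea(ACE) = -117/5]
2. A_y = -21/10  [2·signedArea(ACD) = 0 ∩ 2·signedArea(ACE) = -117/5]
   → A = (13/10, -21/10)

A = (13/10, -21/10)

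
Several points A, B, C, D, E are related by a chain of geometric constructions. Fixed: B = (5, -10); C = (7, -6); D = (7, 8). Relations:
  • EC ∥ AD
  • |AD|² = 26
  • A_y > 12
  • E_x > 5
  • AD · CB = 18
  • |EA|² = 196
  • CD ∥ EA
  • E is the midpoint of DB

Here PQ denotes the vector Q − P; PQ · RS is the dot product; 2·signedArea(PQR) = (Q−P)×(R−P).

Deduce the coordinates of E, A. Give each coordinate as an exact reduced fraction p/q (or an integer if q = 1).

A = (6, 13)
E = (6, -1)

1. E_x = 6  [E is the midpoint of DB]
2. E_y = -1  [E is the midpoint of DB]
   → E = (6, -1)
3. A_x = 6  [EC ∥ AD ∩ CD ∥ EA]
4. A_y = 13  [EC ∥ AD ∩ CD ∥ EA]
   → A = (6, 13)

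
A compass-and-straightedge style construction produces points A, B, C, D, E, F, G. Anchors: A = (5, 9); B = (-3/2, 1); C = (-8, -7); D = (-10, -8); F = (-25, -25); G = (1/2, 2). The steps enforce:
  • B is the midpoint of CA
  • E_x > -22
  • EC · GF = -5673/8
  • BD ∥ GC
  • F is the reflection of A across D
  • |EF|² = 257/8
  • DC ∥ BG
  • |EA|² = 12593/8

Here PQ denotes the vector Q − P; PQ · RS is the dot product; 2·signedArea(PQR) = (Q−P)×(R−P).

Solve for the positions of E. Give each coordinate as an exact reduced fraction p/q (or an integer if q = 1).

1. E_x = -85/4  [line 51/2·x + 27·y + 8817/8 = 0 ∩ |EA|² = 12593/8]
2. E_y = -83/4  [line 51/2·x + 27·y + 8817/8 = 0 ∩ |EA|² = 12593/8]
   → E = (-85/4, -83/4)

E = (-85/4, -83/4)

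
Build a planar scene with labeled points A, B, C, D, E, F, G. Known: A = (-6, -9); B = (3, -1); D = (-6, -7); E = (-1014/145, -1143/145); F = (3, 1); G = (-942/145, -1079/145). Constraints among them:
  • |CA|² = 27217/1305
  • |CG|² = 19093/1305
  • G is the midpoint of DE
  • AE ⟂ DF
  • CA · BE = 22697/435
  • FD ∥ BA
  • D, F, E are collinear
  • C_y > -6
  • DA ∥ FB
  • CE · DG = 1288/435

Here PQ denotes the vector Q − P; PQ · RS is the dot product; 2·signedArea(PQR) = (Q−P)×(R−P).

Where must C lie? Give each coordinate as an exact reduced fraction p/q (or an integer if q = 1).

C = (-483/145, -2303/435)

1. C_x = -483/145  [CA · BE = 22697/435 ∩ CE · DG = 1288/435]
2. C_y = -2303/435  [CA · BE = 22697/435 ∩ CE · DG = 1288/435]
   → C = (-483/145, -2303/435)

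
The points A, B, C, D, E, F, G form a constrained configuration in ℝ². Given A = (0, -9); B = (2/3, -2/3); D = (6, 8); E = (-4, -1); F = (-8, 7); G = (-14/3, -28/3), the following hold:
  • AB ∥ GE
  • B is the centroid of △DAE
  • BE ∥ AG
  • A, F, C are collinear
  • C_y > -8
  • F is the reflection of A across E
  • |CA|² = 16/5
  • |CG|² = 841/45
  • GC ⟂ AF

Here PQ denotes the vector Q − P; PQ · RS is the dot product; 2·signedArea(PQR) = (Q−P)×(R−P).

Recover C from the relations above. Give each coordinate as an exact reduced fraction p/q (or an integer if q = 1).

1. C_x = -4/5  [A, F, C are collinear ∩ GC ⟂ AF]
2. C_y = -37/5  [A, F, C are collinear ∩ GC ⟂ AF]
   → C = (-4/5, -37/5)

C = (-4/5, -37/5)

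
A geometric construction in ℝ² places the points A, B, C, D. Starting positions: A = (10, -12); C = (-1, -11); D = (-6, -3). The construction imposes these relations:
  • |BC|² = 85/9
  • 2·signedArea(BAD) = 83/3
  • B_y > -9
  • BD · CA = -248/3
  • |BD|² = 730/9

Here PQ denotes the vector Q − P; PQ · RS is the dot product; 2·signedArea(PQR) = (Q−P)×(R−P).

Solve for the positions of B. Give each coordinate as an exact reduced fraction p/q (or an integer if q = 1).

1. B_x = 1  [BD · CA = -248/3 ∩ 2·signedArea(BAD) = 83/3]
2. B_y = -26/3  [BD · CA = -248/3 ∩ 2·signedArea(BAD) = 83/3]
   → B = (1, -26/3)

B = (1, -26/3)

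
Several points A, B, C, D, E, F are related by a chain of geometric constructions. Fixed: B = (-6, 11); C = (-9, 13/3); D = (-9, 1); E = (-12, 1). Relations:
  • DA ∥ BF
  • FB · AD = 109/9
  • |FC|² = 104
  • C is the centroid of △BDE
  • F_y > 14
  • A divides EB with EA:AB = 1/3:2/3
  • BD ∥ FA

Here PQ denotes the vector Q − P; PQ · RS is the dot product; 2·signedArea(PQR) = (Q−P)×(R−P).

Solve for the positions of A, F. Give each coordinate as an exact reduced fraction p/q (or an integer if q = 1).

A = (-10, 13/3)
F = (-7, 43/3)

1. A_x = -10  [A divides EB with EA:AB = 1/3:2/3]
2. A_y = 13/3  [A divides EB with EA:AB = 1/3:2/3]
   → A = (-10, 13/3)
3. F_x = -7  [BD ∥ FA ∩ DA ∥ BF]
4. F_y = 43/3  [BD ∥ FA ∩ DA ∥ BF]
   → F = (-7, 43/3)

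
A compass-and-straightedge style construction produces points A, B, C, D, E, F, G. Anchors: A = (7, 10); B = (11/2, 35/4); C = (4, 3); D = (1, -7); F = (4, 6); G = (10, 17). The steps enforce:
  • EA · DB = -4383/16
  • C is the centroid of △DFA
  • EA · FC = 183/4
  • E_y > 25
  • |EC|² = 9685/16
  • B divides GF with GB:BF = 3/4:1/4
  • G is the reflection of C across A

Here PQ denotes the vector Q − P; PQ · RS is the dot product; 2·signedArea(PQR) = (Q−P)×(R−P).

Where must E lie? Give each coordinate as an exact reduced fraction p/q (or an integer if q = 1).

E = (29/2, 101/4)

1. E_x = 29/2  [EA · DB = -4383/16 ∩ EA · FC = 183/4]
2. E_y = 101/4  [EA · DB = -4383/16 ∩ EA · FC = 183/4]
   → E = (29/2, 101/4)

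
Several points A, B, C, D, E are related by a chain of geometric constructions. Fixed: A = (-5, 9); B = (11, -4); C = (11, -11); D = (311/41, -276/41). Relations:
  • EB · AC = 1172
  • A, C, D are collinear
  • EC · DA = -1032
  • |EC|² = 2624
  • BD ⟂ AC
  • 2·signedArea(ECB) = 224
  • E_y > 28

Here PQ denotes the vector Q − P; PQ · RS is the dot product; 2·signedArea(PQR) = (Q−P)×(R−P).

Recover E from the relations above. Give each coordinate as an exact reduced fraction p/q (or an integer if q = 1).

E = (-21, 29)

1. E_x = -21  [EB · AC = 1172 ∩ 2·signedArea(ECB) = 224]
2. E_y = 29  [EB · AC = 1172 ∩ 2·signedArea(ECB) = 224]
   → E = (-21, 29)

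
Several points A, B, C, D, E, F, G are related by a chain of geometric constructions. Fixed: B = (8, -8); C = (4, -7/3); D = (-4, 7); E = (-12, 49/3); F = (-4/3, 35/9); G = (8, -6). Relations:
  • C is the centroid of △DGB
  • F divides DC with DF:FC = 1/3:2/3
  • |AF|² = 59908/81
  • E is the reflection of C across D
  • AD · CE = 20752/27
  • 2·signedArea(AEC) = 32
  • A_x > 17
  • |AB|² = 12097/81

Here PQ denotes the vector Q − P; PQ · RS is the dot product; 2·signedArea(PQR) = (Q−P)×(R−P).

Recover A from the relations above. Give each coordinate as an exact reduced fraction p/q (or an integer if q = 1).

1. A_x = 52/3  [2·signedArea(AEC) = 32 ∩ AD · CE = 20752/27]
2. A_y = -143/9  [2·signedArea(AEC) = 32 ∩ AD · CE = 20752/27]
   → A = (52/3, -143/9)

A = (52/3, -143/9)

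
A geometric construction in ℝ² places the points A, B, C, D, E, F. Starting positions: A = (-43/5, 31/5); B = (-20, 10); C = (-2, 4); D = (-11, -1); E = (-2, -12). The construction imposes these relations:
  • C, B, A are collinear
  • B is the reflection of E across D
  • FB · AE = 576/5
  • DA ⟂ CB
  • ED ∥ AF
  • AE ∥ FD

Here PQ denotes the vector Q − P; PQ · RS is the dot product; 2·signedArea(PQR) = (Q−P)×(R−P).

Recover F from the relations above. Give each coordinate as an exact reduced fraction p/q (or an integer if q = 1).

1. F_x = -88/5  [AE ∥ FD ∩ ED ∥ AF]
2. F_y = 86/5  [AE ∥ FD ∩ ED ∥ AF]
   → F = (-88/5, 86/5)

F = (-88/5, 86/5)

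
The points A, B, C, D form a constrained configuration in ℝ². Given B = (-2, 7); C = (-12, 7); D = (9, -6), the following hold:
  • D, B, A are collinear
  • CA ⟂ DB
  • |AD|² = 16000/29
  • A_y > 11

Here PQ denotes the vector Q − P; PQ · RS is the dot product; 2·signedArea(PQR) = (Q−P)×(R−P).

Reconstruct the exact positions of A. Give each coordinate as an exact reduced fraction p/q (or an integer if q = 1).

A = (-179/29, 346/29)

1. A_x = -179/29  [D, B, A are collinear ∩ CA ⟂ DB]
2. A_y = 346/29  [D, B, A are collinear ∩ CA ⟂ DB]
   → A = (-179/29, 346/29)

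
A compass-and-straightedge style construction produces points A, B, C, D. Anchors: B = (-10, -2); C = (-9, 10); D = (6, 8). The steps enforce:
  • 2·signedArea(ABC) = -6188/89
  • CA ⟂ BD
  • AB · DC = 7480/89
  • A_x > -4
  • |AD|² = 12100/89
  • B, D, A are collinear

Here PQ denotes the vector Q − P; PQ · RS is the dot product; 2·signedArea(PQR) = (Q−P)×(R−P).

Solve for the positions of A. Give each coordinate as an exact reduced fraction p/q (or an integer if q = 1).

A = (-346/89, 162/89)

1. A_x = -346/89  [B, D, A are collinear ∩ CA ⟂ BD]
2. A_y = 162/89  [B, D, A are collinear ∩ CA ⟂ BD]
   → A = (-346/89, 162/89)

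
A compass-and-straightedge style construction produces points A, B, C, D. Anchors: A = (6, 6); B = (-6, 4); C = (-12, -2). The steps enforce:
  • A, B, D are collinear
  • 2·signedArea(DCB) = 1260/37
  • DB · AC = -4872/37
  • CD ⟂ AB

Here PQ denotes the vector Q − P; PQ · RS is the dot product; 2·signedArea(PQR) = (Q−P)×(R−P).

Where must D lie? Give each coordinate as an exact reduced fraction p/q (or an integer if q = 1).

D = (-474/37, 106/37)

1. D_x = -474/37  [A, B, D are collinear ∩ CD ⟂ AB]
2. D_y = 106/37  [A, B, D are collinear ∩ CD ⟂ AB]
   → D = (-474/37, 106/37)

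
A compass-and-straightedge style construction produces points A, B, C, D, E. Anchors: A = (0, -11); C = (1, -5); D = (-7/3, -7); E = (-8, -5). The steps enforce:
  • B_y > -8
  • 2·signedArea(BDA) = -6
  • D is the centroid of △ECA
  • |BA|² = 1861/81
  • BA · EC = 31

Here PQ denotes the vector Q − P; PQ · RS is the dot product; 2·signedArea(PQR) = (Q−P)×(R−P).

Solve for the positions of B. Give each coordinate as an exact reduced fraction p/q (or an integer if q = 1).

B = (-31/9, -23/3)

1. B_x = -31/9  [2·signedArea(BDA) = -6 ∩ BA · EC = 31]
2. B_y = -23/3  [2·signedArea(BDA) = -6 ∩ BA · EC = 31]
   → B = (-31/9, -23/3)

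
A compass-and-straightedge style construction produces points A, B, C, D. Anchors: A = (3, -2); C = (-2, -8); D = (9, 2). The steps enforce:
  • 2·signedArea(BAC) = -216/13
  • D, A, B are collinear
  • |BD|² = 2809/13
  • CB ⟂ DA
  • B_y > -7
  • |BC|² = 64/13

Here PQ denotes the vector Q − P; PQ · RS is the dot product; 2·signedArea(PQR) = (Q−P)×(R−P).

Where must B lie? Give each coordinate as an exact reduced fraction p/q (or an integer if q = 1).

B = (-42/13, -80/13)

1. B_x = -42/13  [D, A, B are collinear ∩ CB ⟂ DA]
2. B_y = -80/13  [D, A, B are collinear ∩ CB ⟂ DA]
   → B = (-42/13, -80/13)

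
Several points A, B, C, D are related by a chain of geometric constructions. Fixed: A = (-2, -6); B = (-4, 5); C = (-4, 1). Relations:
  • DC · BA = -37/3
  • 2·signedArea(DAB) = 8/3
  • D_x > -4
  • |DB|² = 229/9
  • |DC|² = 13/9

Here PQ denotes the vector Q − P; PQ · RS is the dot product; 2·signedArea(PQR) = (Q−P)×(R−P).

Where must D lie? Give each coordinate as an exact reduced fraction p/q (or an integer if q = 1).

1. D_x = -10/3  [2·signedArea(DAB) = 8/3 ∩ DC · BA = -37/3]
2. D_y = 0  [2·signedArea(DAB) = 8/3 ∩ DC · BA = -37/3]
   → D = (-10/3, 0)

D = (-10/3, 0)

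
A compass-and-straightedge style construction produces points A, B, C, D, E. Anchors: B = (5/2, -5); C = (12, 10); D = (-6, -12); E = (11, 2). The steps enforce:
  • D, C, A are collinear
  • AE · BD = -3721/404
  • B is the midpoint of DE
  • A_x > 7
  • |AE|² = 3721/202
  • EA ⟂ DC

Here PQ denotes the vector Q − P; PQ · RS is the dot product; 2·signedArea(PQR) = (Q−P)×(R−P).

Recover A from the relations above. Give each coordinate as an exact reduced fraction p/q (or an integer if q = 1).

A = (1551/202, 953/202)

1. A_x = 1551/202  [D, C, A are collinear ∩ EA ⟂ DC]
2. A_y = 953/202  [D, C, A are collinear ∩ EA ⟂ DC]
   → A = (1551/202, 953/202)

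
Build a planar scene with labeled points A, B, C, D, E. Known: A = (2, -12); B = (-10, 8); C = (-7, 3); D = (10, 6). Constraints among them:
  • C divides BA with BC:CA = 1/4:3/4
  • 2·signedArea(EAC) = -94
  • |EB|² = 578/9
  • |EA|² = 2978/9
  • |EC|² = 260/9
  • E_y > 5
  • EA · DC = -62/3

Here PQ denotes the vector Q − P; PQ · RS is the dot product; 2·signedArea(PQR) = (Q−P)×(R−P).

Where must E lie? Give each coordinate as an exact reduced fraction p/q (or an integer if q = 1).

1. E_x = -7/3  [2·signedArea(EAC) = -94 ∩ EA · DC = -62/3]
2. E_y = 17/3  [2·signedArea(EAC) = -94 ∩ EA · DC = -62/3]
   → E = (-7/3, 17/3)

E = (-7/3, 17/3)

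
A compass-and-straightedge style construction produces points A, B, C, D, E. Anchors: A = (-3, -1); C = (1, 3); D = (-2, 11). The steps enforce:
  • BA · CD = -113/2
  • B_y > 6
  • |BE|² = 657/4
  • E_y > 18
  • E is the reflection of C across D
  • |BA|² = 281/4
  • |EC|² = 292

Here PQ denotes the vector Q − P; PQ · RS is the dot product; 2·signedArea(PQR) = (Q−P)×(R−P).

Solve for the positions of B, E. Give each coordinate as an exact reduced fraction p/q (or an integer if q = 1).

B = (-1/2, 7)
E = (-5, 19)

1. B_x = -1/2  [line 3·x + -8·y + 115/2 = 0 ∩ |BA|² = 281/4]
2. B_y = 7  [line 3·x + -8·y + 115/2 = 0 ∩ |BA|² = 281/4]
   → B = (-1/2, 7)
3. E_x = -5  [E is the reflection of C across D]
4. E_y = 19  [E is the reflection of C across D]
   → E = (-5, 19)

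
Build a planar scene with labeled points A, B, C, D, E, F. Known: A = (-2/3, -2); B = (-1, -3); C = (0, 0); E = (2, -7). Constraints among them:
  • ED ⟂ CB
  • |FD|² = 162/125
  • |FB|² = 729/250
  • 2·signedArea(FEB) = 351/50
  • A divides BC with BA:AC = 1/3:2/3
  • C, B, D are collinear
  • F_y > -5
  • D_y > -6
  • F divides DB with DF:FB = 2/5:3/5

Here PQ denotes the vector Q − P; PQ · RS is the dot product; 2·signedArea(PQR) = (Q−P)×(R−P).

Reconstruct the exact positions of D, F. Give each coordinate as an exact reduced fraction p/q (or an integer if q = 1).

D = (-19/10, -57/10)
F = (-77/50, -231/50)

1. D_x = -19/10  [C, B, D are collinear ∩ ED ⟂ CB]
2. D_y = -57/10  [C, B, D are collinear ∩ ED ⟂ CB]
   → D = (-19/10, -57/10)
3. F_x = -77/50  [F divides DB with DF:FB = 2/5:3/5]
4. F_y = -231/50  [F divides DB with DF:FB = 2/5:3/5]
   → F = (-77/50, -231/50)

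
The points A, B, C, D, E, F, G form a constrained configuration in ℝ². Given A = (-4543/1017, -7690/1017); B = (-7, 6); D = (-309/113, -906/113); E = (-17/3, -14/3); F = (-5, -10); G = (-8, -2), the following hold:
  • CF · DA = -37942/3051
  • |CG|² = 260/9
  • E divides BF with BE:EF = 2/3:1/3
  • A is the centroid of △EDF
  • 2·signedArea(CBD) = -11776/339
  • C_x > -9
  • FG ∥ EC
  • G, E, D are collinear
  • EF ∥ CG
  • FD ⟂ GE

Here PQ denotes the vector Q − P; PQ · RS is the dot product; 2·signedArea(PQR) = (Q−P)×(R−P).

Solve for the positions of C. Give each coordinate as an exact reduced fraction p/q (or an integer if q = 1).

C = (-26/3, 10/3)

1. C_x = -26/3  [EF ∥ CG ∩ FG ∥ EC]
2. C_y = 10/3  [EF ∥ CG ∩ FG ∥ EC]
   → C = (-26/3, 10/3)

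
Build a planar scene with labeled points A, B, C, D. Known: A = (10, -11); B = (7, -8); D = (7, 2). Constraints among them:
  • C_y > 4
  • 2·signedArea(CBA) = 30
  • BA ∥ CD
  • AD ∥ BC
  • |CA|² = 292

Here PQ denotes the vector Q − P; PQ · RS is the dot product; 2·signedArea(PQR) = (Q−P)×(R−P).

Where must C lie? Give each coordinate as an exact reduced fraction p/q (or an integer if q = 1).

C = (4, 5)

1. C_x = 4  [BA ∥ CD ∩ AD ∥ BC]
2. C_y = 5  [BA ∥ CD ∩ AD ∥ BC]
   → C = (4, 5)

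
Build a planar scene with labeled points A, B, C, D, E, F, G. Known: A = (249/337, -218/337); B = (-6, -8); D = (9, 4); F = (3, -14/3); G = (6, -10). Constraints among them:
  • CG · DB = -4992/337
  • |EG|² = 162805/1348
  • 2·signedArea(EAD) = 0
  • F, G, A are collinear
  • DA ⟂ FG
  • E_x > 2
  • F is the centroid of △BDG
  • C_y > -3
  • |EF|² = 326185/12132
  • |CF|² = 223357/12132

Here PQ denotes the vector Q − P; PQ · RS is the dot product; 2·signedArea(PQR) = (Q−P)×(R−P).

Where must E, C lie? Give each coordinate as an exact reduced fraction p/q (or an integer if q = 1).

1. E_x = 945/337  [line -1566/337·x + 2784/337·y + 2958/337 = 0 ∩ |EF|² = 326185/12132]
2. E_y = 347/674  [line -1566/337·x + 2784/337·y + 2958/337 = 0 ∩ |EF|² = 326185/12132]
   → E = (945/337, 347/674)
3. C_x = -276/337  [line 15·x + 12·y + 15102/337 = 0 ∩ |CF|² = 223357/12132]
4. C_y = -1827/674  [line 15·x + 12·y + 15102/337 = 0 ∩ |CF|² = 223357/12132]
   → C = (-276/337, -1827/674)

C = (-276/337, -1827/674)
E = (945/337, 347/674)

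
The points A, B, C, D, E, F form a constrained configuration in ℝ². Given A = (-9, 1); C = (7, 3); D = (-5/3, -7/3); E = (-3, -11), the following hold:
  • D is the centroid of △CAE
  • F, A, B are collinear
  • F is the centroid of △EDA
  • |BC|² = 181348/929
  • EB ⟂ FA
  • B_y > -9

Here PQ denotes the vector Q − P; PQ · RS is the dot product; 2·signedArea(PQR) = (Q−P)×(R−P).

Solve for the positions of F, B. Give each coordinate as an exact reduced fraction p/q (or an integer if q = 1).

B = (-441/929, -8179/929)
F = (-41/9, -37/9)

1. F_x = -41/9  [F is the centroid of △EDA]
2. F_y = -37/9  [F is the centroid of △EDA]
   → F = (-41/9, -37/9)
3. B_x = -441/929  [F, A, B are collinear ∩ EB ⟂ FA]
4. B_y = -8179/929  [F, A, B are collinear ∩ EB ⟂ FA]
   → B = (-441/929, -8179/929)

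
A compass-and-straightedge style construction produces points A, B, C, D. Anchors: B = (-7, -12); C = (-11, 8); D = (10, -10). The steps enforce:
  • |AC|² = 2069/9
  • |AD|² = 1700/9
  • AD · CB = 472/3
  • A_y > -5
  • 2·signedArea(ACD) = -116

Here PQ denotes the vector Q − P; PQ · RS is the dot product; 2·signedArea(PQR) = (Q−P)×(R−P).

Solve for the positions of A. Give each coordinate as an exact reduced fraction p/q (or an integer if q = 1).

A = (-8/3, -14/3)

1. A_x = -8/3  [AD · CB = 472/3 ∩ 2·signedArea(ACD) = -116]
2. A_y = -14/3  [AD · CB = 472/3 ∩ 2·signedArea(ACD) = -116]
   → A = (-8/3, -14/3)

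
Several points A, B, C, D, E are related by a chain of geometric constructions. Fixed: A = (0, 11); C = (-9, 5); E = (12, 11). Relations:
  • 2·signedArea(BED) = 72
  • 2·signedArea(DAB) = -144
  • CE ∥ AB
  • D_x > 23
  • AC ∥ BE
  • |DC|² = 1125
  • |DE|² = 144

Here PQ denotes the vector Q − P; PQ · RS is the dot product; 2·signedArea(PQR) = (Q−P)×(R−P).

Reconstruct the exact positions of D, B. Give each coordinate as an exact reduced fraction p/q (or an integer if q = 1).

B = (21, 17)
D = (24, 11)

1. B_x = 21  [AC ∥ BE ∩ CE ∥ AB]
2. B_y = 17  [AC ∥ BE ∩ CE ∥ AB]
   → B = (21, 17)
3. D_x = 24  [2·signedArea(DAB) = -144 ∩ 2·signedArea(BED) = 72]
4. D_y = 11  [2·signedArea(DAB) = -144 ∩ 2·signedArea(BED) = 72]
   → D = (24, 11)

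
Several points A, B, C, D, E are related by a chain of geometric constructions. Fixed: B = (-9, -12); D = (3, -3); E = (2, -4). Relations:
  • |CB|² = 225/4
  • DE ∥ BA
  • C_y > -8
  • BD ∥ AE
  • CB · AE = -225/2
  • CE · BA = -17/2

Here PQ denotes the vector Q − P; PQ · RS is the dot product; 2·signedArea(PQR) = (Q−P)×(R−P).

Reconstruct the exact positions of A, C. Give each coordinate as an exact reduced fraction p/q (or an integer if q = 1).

A = (-10, -13)
C = (-3, -15/2)

1. A_x = -10  [BD ∥ AE ∩ DE ∥ BA]
2. A_y = -13  [BD ∥ AE ∩ DE ∥ BA]
   → A = (-10, -13)
3. C_x = -3  [CB · AE = -225/2 ∩ CE · BA = -17/2]
4. C_y = -15/2  [CB · AE = -225/2 ∩ CE · BA = -17/2]
   → C = (-3, -15/2)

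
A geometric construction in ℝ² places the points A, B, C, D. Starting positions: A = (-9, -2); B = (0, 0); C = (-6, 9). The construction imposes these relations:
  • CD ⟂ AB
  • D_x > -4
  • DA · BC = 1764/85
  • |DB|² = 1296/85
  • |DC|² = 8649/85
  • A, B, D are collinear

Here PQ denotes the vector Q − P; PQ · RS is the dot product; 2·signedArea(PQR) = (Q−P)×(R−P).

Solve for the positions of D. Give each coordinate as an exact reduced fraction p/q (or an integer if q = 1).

D = (-324/85, -72/85)

1. D_x = -324/85  [A, B, D are collinear ∩ CD ⟂ AB]
2. D_y = -72/85  [A, B, D are collinear ∩ CD ⟂ AB]
   → D = (-324/85, -72/85)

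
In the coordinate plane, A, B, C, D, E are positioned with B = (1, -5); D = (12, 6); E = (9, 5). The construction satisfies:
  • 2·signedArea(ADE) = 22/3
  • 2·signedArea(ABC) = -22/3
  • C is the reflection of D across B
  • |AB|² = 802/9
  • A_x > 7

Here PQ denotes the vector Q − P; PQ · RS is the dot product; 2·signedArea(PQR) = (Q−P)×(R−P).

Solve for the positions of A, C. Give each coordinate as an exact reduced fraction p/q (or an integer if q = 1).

A = (22/3, 2)
C = (-10, -16)

1. A_x = 22/3  [line 1·x + -3·y + -4/3 = 0 ∩ |AB|² = 802/9]
2. A_y = 2  [line 1·x + -3·y + -4/3 = 0 ∩ |AB|² = 802/9]
   → A = (22/3, 2)
3. C_x = -10  [2·signedArea(ABC) = -22/3 ∩ C is the reflection of D across B]
4. C_y = -16  [2·signedArea(ABC) = -22/3 ∩ C is the reflection of D across B]
   → C = (-10, -16)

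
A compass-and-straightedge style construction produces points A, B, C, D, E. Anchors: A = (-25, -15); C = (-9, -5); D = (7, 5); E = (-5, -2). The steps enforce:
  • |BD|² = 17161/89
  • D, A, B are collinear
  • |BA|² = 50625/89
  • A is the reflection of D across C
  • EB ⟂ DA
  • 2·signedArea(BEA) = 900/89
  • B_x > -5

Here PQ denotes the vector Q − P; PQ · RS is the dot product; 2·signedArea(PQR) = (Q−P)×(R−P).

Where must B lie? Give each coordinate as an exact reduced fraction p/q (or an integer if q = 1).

1. B_x = -425/89  [D, A, B are collinear ∩ EB ⟂ DA]
2. B_y = -210/89  [D, A, B are collinear ∩ EB ⟂ DA]
   → B = (-425/89, -210/89)

B = (-425/89, -210/89)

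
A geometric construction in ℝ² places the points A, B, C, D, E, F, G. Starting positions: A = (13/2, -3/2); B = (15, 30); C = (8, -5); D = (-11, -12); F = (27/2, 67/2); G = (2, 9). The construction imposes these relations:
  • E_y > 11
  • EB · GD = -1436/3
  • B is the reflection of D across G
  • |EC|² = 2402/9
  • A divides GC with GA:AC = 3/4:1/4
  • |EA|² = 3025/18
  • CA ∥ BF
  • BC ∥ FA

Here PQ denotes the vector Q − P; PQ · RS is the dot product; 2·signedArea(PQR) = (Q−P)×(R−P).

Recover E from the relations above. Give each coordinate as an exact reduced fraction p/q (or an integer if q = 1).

1. E_x = 25/3  [line 13·x + 21·y + -1039/3 = 0 ∩ |EC|² = 2402/9]
2. E_y = 34/3  [line 13·x + 21·y + -1039/3 = 0 ∩ |EC|² = 2402/9]
   → E = (25/3, 34/3)

E = (25/3, 34/3)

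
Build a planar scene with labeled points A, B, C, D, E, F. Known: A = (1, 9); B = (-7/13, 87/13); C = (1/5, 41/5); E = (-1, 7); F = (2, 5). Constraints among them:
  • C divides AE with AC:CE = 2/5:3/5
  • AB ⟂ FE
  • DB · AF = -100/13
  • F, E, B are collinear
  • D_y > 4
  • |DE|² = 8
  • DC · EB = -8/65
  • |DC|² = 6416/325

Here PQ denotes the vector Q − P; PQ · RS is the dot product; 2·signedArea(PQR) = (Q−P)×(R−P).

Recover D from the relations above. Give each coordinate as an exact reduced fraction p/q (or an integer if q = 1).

1. D_x = -27/13  [DC · EB = -8/65 ∩ DB · AF = -100/13]
2. D_y = 57/13  [DC · EB = -8/65 ∩ DB · AF = -100/13]
   → D = (-27/13, 57/13)

D = (-27/13, 57/13)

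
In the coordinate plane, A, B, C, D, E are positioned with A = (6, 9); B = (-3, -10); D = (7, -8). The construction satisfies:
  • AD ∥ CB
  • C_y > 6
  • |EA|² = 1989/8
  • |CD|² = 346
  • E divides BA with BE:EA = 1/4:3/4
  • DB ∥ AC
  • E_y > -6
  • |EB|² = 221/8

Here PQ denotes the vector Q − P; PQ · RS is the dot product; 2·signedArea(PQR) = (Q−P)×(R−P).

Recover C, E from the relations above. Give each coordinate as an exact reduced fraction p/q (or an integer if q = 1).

1. C_x = -4  [AD ∥ CB ∩ DB ∥ AC]
2. C_y = 7  [AD ∥ CB ∩ DB ∥ AC]
   → C = (-4, 7)
3. E_x = -3/4  [E divides BA with BE:EA = 1/4:3/4]
4. E_y = -21/4  [E divides BA with BE:EA = 1/4:3/4]
   → E = (-3/4, -21/4)

C = (-4, 7)
E = (-3/4, -21/4)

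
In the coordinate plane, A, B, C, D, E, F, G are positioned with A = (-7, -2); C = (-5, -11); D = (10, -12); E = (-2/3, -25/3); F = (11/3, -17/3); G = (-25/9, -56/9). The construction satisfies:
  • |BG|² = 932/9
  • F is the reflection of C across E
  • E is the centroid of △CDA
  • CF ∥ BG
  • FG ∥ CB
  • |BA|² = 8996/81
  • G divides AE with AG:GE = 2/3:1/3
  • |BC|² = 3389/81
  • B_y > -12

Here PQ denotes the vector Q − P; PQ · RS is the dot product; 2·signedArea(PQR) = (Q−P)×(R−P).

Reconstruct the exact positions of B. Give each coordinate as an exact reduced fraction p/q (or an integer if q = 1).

1. B_x = -103/9  [CF ∥ BG ∩ FG ∥ CB]
2. B_y = -104/9  [CF ∥ BG ∩ FG ∥ CB]
   → B = (-103/9, -104/9)

B = (-103/9, -104/9)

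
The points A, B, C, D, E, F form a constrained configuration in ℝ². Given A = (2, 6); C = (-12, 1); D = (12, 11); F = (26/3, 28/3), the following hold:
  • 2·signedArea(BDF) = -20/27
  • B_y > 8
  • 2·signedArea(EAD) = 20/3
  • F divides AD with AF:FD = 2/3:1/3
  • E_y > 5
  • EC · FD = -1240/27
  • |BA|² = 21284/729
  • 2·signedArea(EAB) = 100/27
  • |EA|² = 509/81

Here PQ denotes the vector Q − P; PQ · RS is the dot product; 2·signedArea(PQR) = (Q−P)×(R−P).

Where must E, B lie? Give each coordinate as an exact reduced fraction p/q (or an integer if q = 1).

1. E_x = -4/9  [2·signedArea(EAD) = 20/3 ∩ EC · FD = -1240/27]
2. E_y = 49/9  [2·signedArea(EAD) = 20/3 ∩ EC · FD = -1240/27]
   → E = (-4/9, 49/9)
3. B_x = 182/27  [2·signedArea(BDF) = -20/27 ∩ 2·signedArea(EAB) = 100/27]
4. B_y = 232/27  [2·signedArea(BDF) = -20/27 ∩ 2·signedArea(EAB) = 100/27]
   → B = (182/27, 232/27)

B = (182/27, 232/27)
E = (-4/9, 49/9)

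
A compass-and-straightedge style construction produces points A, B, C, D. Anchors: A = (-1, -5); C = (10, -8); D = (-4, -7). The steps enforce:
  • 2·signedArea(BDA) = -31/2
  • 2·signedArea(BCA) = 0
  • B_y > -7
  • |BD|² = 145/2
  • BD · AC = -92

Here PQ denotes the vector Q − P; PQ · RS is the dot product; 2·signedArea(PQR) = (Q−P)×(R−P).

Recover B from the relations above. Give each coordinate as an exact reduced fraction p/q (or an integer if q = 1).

B = (9/2, -13/2)

1. B_x = 9/2  [2·signedArea(BCA) = 0 ∩ BD · AC = -92]
2. B_y = -13/2  [2·signedArea(BCA) = 0 ∩ BD · AC = -92]
   → B = (9/2, -13/2)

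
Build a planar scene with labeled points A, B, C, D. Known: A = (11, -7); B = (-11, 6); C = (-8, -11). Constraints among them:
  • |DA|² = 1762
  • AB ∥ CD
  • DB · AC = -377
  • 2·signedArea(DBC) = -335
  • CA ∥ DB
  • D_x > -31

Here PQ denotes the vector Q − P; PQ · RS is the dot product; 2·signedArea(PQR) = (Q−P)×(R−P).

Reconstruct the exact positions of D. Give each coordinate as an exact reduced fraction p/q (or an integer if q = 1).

D = (-30, 2)

1. D_x = -30  [CA ∥ DB ∩ AB ∥ CD]
2. D_y = 2  [CA ∥ DB ∩ AB ∥ CD]
   → D = (-30, 2)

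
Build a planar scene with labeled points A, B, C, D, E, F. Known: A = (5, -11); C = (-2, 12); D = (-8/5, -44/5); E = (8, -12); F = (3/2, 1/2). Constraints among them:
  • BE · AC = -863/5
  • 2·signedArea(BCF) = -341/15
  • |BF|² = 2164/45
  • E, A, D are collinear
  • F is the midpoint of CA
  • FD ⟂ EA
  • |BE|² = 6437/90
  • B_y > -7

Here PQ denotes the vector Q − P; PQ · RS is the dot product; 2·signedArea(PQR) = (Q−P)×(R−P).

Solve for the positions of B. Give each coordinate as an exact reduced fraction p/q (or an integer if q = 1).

1. B_x = 49/30  [2·signedArea(BCF) = -341/15 ∩ BE · AC = -863/5]
2. B_y = -193/30  [2·signedArea(BCF) = -341/15 ∩ BE · AC = -863/5]
   → B = (49/30, -193/30)

B = (49/30, -193/30)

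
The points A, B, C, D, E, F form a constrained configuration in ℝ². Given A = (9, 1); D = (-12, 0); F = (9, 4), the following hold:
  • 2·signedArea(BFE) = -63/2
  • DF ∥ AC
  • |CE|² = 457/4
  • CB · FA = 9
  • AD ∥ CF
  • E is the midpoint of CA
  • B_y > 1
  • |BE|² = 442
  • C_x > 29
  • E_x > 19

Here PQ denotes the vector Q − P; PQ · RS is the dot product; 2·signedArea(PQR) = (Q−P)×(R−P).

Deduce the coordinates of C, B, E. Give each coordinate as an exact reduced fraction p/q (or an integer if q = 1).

B = (-3/2, 2)
C = (30, 5)
E = (39/2, 3)

1. C_x = 30  [AD ∥ CF ∩ DF ∥ AC]
2. C_y = 5  [AD ∥ CF ∩ DF ∥ AC]
   → C = (30, 5)
3. B_y = 2  [CB · FA = 9]
4. E_x = 39/2  [E is the midpoint of CA]
5. E_y = 3  [E is the midpoint of CA]
   → E = (39/2, 3)
6. B_x = -3/2  [2·signedArea(BFE) = -63/2 ∩ CB · FA = 9]
   → B = (-3/2, 2)
7. B_y = 2  [2·signedArea(BFE) = -63/2 ∩ CB · FA = 9]
   → B = (-3/2, 2)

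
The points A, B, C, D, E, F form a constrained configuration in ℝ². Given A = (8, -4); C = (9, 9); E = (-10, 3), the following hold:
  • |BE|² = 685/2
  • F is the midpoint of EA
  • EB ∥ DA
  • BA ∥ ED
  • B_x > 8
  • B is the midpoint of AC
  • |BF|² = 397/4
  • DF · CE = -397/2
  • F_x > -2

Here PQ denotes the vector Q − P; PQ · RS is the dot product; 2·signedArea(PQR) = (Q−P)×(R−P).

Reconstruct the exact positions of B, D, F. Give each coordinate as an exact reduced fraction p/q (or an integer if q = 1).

1. B_x = 17/2  [B is the midpoint of AC]
2. B_y = 5/2  [B is the midpoint of AC]
   → B = (17/2, 5/2)
3. D_x = -21/2  [EB ∥ DA ∩ BA ∥ ED]
4. D_y = -7/2  [EB ∥ DA ∩ BA ∥ ED]
   → D = (-21/2, -7/2)
5. F_x = -1  [F is the midpoint of EA]
6. F_y = -1/2  [F is the midpoint of EA]
   → F = (-1, -1/2)

B = (17/2, 5/2)
D = (-21/2, -7/2)
F = (-1, -1/2)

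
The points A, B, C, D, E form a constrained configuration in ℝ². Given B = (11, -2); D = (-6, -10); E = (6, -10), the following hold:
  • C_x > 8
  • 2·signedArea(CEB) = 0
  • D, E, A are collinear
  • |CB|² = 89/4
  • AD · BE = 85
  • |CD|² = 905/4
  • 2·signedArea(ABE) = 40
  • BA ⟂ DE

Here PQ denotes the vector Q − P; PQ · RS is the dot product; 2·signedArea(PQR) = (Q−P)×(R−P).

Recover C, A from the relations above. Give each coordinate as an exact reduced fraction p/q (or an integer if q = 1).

1. C_x = 17/2  [line -8·x + 5·y + 98 = 0 ∩ |CD|² = 905/4]
2. C_y = -6  [line -8·x + 5·y + 98 = 0 ∩ |CD|² = 905/4]
   → C = (17/2, -6)
3. A_x = 11  [D, E, A are collinear ∩ BA ⟂ DE]
4. A_y = -10  [D, E, A are collinear ∩ BA ⟂ DE]
   → A = (11, -10)

A = (11, -10)
C = (17/2, -6)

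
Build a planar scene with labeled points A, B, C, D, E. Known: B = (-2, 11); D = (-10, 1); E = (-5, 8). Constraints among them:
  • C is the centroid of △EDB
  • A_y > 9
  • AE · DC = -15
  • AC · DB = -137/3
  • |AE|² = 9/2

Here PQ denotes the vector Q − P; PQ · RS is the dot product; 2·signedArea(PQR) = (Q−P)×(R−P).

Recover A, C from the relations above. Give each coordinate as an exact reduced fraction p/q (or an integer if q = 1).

1. C_x = -17/3  [C is the centroid of △EDB]
2. C_y = 20/3  [C is the centroid of △EDB]
   → C = (-17/3, 20/3)
3. A_x = -7/2  [AE · DC = -15 ∩ AC · DB = -137/3]
4. A_y = 19/2  [AE · DC = -15 ∩ AC · DB = -137/3]
   → A = (-7/2, 19/2)

A = (-7/2, 19/2)
C = (-17/3, 20/3)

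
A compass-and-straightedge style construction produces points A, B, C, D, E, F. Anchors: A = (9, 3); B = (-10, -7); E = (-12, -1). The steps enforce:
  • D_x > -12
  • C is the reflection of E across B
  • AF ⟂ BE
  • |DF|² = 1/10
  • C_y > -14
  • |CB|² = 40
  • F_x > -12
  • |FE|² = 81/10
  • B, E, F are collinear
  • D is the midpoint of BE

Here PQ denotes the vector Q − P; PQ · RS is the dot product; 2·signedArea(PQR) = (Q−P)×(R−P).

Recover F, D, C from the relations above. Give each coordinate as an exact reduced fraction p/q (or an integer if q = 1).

C = (-8, -13)
D = (-11, -4)
F = (-111/10, -37/10)

1. F_x = -111/10  [B, E, F are collinear ∩ AF ⟂ BE]
2. F_y = -37/10  [B, E, F are collinear ∩ AF ⟂ BE]
   → F = (-111/10, -37/10)
3. D_x = -11  [D is the midpoint of BE]
4. D_y = -4  [D is the midpoint of BE]
   → D = (-11, -4)
5. C_x = -8  [C is the reflection of E across B]
6. C_y = -13  [C is the reflection of E across B]
   → C = (-8, -13)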